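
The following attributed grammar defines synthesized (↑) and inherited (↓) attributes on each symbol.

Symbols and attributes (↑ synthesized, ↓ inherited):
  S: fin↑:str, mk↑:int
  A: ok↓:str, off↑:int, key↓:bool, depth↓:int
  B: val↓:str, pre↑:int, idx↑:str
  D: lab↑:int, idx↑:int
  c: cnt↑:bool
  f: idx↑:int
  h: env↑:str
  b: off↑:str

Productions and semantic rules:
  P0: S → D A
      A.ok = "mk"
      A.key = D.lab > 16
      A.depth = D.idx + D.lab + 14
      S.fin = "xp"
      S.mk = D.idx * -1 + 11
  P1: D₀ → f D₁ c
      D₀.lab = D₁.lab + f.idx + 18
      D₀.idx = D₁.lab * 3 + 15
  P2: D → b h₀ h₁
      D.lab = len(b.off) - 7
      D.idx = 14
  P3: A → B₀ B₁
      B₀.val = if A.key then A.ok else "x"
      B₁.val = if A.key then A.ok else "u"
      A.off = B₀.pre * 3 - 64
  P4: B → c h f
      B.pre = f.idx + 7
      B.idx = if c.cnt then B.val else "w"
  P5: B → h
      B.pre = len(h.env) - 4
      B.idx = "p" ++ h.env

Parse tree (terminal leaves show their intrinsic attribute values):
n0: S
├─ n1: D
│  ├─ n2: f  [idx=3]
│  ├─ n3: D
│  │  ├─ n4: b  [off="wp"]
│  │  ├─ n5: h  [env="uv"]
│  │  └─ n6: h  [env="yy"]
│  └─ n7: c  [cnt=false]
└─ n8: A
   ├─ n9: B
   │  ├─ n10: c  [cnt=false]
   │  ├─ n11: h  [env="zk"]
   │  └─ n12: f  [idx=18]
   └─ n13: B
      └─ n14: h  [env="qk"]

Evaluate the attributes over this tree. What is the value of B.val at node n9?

1. n2.idx = 3  [terminal]
2. n4.off = "wp"  [terminal]
3. n5.env = "uv"  [terminal]
4. n6.env = "yy"  [terminal]
5. n3.lab = -5  [len(b.off) - 7]
6. n3.idx = 14  [14]
7. n7.cnt = false  [terminal]
8. n1.lab = 16  [D₁.lab + f.idx + 18]
9. n1.idx = 0  [D₁.lab * 3 + 15]
10. n8.ok = "mk"  ["mk"]
11. n8.key = false  [D.lab > 16]
12. n8.depth = 30  [D.idx + D.lab + 14]
13. n9.val = "x"  [if A.key then A.ok else "x"]
14. n10.cnt = false  [terminal]
15. n11.env = "zk"  [terminal]
16. n12.idx = 18  [terminal]
17. n9.pre = 25  [f.idx + 7]
18. n9.idx = "w"  [if c.cnt then B.val else "w"]
19. n13.val = "u"  [if A.key then A.ok else "u"]
20. n14.env = "qk"  [terminal]
21. n13.pre = -2  [len(h.env) - 4]
22. n13.idx = "pqk"  ["p" ++ h.env]
23. n8.off = 11  [B₀.pre * 3 - 64]
24. n0.fin = "xp"  ["xp"]
25. n0.mk = 11  [D.idx * -1 + 11]

"x"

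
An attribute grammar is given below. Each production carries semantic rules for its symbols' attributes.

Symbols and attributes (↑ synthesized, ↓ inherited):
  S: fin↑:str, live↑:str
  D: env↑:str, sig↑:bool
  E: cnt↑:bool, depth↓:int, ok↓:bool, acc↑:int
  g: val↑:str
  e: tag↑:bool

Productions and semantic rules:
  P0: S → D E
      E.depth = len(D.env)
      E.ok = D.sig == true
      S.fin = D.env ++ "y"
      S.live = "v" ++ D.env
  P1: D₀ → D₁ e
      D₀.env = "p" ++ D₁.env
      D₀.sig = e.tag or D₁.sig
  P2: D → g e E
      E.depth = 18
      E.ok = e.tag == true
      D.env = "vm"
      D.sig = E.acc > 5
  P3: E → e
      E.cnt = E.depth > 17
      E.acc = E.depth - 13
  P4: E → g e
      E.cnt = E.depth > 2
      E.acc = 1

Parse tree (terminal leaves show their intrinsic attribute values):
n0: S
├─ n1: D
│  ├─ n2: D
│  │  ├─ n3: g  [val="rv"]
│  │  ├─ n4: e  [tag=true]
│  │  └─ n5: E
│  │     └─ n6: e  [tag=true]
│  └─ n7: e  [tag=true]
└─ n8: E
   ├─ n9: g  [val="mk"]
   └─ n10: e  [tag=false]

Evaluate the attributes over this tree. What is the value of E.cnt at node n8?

true

1. n3.val = "rv"  [terminal]
2. n4.tag = true  [terminal]
3. n5.depth = 18  [18]
4. n5.ok = true  [e.tag == true]
5. n6.tag = true  [terminal]
6. n5.cnt = true  [E.depth > 17]
7. n5.acc = 5  [E.depth - 13]
8. n2.env = "vm"  ["vm"]
9. n2.sig = false  [E.acc > 5]
10. n7.tag = true  [terminal]
11. n1.env = "pvm"  ["p" ++ D₁.env]
12. n1.sig = true  [e.tag or D₁.sig]
13. n8.depth = 3  [len(D.env)]
14. n8.ok = true  [D.sig == true]
15. n9.val = "mk"  [terminal]
16. n10.tag = false  [terminal]
17. n8.cnt = true  [E.depth > 2]
18. n8.acc = 1  [1]
19. n0.fin = "pvmy"  [D.env ++ "y"]
20. n0.live = "vpvm"  ["v" ++ D.env]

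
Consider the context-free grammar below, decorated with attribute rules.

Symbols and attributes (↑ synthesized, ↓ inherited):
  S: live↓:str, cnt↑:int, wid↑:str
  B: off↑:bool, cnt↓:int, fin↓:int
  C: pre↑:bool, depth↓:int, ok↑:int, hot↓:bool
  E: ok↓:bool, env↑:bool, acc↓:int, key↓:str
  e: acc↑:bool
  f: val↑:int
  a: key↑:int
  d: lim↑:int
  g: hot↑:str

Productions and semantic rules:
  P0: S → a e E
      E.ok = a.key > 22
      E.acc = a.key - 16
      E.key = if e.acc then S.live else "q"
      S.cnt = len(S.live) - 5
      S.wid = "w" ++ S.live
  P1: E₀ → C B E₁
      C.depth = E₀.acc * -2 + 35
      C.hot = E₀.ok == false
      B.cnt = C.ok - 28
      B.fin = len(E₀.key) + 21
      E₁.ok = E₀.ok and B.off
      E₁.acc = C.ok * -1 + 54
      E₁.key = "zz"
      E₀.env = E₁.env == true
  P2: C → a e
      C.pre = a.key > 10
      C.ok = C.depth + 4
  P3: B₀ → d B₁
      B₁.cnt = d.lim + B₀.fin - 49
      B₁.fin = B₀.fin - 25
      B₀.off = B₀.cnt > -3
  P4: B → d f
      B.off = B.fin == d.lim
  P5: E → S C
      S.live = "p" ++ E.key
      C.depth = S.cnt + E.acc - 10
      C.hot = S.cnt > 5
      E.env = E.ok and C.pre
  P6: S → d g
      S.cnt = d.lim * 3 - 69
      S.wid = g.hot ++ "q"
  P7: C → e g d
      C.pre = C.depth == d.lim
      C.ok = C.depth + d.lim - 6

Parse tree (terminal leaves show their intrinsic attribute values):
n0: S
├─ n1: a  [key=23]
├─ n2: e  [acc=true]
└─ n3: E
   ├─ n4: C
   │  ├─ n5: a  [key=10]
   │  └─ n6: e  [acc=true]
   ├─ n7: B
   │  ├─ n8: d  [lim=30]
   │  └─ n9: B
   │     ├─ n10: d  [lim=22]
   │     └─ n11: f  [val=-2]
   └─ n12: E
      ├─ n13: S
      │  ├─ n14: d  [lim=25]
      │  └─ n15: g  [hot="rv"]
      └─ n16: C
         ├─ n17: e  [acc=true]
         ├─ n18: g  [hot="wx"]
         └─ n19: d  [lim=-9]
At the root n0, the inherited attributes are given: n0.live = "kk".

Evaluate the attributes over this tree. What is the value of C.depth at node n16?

1. n0.live = "kk"  [given at root]
2. n1.key = 23  [terminal]
3. n2.acc = true  [terminal]
4. n3.ok = true  [a.key > 22]
5. n3.acc = 7  [a.key - 16]
6. n3.key = "kk"  [if e.acc then S.live else "q"]
7. n4.depth = 21  [E₀.acc * -2 + 35]
8. n4.hot = false  [E₀.ok == false]
9. n5.key = 10  [terminal]
10. n6.acc = true  [terminal]
11. n4.pre = false  [a.key > 10]
12. n4.ok = 25  [C.depth + 4]
13. n7.cnt = -3  [C.ok - 28]
14. n7.fin = 23  [len(E₀.key) + 21]
15. n8.lim = 30  [terminal]
16. n9.cnt = 4  [d.lim + B₀.fin - 49]
17. n9.fin = -2  [B₀.fin - 25]
18. n10.lim = 22  [terminal]
19. n11.val = -2  [terminal]
20. n9.off = false  [B.fin == d.lim]
21. n7.off = false  [B₀.cnt > -3]
22. n12.ok = false  [E₀.ok and B.off]
23. n12.acc = 29  [C.ok * -1 + 54]
24. n12.key = "zz"  ["zz"]
25. n13.live = "pzz"  ["p" ++ E.key]
26. n14.lim = 25  [terminal]
27. n15.hot = "rv"  [terminal]
28. n13.cnt = 6  [d.lim * 3 - 69]
29. n13.wid = "rvq"  [g.hot ++ "q"]
30. n16.depth = 25  [S.cnt + E.acc - 10]
31. n16.hot = true  [S.cnt > 5]
32. n17.acc = true  [terminal]
33. n18.hot = "wx"  [terminal]
34. n19.lim = -9  [terminal]
35. n16.pre = false  [C.depth == d.lim]
36. n16.ok = 10  [C.depth + d.lim - 6]
37. n12.env = false  [E.ok and C.pre]
38. n3.env = false  [E₁.env == true]
39. n0.cnt = -3  [len(S.live) - 5]
40. n0.wid = "wkk"  ["w" ++ S.live]

25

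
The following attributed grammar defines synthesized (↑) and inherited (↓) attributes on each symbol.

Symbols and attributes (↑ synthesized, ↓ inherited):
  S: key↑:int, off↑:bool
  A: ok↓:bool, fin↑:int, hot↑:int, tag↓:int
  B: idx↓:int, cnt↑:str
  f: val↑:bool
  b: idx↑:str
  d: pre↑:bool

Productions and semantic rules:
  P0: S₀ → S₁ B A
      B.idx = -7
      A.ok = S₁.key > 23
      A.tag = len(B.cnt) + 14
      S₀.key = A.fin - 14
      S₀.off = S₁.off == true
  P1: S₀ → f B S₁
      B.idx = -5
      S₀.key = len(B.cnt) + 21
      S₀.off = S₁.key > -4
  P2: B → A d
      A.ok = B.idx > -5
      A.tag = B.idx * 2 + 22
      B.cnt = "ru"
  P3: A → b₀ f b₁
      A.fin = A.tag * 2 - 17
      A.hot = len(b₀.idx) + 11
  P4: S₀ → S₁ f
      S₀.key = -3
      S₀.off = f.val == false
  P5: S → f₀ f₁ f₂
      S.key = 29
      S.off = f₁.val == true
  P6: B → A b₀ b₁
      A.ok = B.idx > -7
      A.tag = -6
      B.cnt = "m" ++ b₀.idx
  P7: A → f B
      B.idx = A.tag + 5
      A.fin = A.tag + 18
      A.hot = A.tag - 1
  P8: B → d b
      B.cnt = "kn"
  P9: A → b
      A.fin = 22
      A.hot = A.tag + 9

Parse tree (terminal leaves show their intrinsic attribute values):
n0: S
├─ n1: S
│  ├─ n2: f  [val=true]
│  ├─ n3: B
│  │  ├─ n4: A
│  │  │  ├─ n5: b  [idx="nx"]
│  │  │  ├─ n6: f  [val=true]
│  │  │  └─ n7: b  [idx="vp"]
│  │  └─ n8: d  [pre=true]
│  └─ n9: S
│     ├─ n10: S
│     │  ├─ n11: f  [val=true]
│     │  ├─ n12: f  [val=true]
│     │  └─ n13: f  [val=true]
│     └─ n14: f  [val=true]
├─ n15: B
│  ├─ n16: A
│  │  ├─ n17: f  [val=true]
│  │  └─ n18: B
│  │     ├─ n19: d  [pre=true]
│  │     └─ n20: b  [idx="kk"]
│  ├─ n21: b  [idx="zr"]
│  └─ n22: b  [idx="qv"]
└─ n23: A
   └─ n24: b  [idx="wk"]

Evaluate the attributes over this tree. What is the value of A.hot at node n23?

26

1. n2.val = true  [terminal]
2. n3.idx = -5  [-5]
3. n4.ok = false  [B.idx > -5]
4. n4.tag = 12  [B.idx * 2 + 22]
5. n5.idx = "nx"  [terminal]
6. n6.val = true  [terminal]
7. n7.idx = "vp"  [terminal]
8. n4.fin = 7  [A.tag * 2 - 17]
9. n4.hot = 13  [len(b₀.idx) + 11]
10. n8.pre = true  [terminal]
11. n3.cnt = "ru"  ["ru"]
12. n11.val = true  [terminal]
13. n12.val = true  [terminal]
14. n13.val = true  [terminal]
15. n10.key = 29  [29]
16. n10.off = true  [f₁.val == true]
17. n14.val = true  [terminal]
18. n9.key = -3  [-3]
19. n9.off = false  [f.val == false]
20. n1.key = 23  [len(B.cnt) + 21]
21. n1.off = true  [S₁.key > -4]
22. n15.idx = -7  [-7]
23. n16.ok = false  [B.idx > -7]
24. n16.tag = -6  [-6]
25. n17.val = true  [terminal]
26. n18.idx = -1  [A.tag + 5]
27. n19.pre = true  [terminal]
28. n20.idx = "kk"  [terminal]
29. n18.cnt = "kn"  ["kn"]
30. n16.fin = 12  [A.tag + 18]
31. n16.hot = -7  [A.tag - 1]
32. n21.idx = "zr"  [terminal]
33. n22.idx = "qv"  [terminal]
34. n15.cnt = "mzr"  ["m" ++ b₀.idx]
35. n23.ok = false  [S₁.key > 23]
36. n23.tag = 17  [len(B.cnt) + 14]
37. n24.idx = "wk"  [terminal]
38. n23.fin = 22  [22]
39. n23.hot = 26  [A.tag + 9]
40. n0.key = 8  [A.fin - 14]
41. n0.off = true  [S₁.off == true]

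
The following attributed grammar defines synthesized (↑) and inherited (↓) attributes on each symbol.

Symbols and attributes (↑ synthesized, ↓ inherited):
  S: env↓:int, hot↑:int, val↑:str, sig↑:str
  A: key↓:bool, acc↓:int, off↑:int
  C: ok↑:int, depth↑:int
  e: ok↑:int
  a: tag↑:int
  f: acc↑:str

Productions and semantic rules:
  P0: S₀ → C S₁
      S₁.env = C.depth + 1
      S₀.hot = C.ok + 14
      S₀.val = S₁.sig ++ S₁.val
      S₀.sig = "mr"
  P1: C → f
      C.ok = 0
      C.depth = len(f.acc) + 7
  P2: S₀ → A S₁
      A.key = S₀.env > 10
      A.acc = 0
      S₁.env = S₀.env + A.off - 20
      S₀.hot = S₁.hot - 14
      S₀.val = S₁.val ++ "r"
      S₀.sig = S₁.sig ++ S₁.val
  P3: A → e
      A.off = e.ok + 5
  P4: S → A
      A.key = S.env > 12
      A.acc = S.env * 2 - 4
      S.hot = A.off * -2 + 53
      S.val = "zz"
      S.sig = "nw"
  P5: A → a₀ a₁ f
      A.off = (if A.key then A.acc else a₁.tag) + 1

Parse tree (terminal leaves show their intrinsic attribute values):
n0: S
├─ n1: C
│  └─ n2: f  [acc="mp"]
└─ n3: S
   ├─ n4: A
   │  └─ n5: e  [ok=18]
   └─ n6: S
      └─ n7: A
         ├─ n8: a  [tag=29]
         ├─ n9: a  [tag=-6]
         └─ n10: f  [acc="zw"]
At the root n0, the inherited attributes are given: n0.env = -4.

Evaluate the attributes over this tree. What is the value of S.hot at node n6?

7

1. n0.env = -4  [given at root]
2. n2.acc = "mp"  [terminal]
3. n1.ok = 0  [0]
4. n1.depth = 9  [len(f.acc) + 7]
5. n3.env = 10  [C.depth + 1]
6. n4.key = false  [S₀.env > 10]
7. n4.acc = 0  [0]
8. n5.ok = 18  [terminal]
9. n4.off = 23  [e.ok + 5]
10. n6.env = 13  [S₀.env + A.off - 20]
11. n7.key = true  [S.env > 12]
12. n7.acc = 22  [S.env * 2 - 4]
13. n8.tag = 29  [terminal]
14. n9.tag = -6  [terminal]
15. n10.acc = "zw"  [terminal]
16. n7.off = 23  [(if A.key then A.acc else a₁.tag) + 1]
17. n6.hot = 7  [A.off * -2 + 53]
18. n6.val = "zz"  ["zz"]
19. n6.sig = "nw"  ["nw"]
20. n3.hot = -7  [S₁.hot - 14]
21. n3.val = "zzr"  [S₁.val ++ "r"]
22. n3.sig = "nwzz"  [S₁.sig ++ S₁.val]
23. n0.hot = 14  [C.ok + 14]
24. n0.val = "nwzzzzr"  [S₁.sig ++ S₁.val]
25. n0.sig = "mr"  ["mr"]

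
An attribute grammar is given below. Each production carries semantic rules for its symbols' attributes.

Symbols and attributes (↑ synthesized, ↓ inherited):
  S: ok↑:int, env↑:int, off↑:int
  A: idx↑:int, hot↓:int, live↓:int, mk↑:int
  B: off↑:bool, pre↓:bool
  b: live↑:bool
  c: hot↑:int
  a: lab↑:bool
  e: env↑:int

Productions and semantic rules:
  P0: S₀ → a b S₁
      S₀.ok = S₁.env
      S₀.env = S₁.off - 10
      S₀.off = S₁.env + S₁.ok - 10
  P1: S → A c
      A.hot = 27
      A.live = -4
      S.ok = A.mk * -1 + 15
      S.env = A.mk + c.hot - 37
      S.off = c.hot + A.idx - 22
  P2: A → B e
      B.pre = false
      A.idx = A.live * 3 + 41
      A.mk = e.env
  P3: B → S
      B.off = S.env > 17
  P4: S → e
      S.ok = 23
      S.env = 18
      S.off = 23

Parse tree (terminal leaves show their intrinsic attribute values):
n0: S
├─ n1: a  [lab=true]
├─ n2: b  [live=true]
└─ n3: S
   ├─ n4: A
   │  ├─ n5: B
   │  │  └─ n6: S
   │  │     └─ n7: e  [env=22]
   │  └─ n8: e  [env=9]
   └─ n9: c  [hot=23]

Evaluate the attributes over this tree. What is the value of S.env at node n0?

20

1. n1.lab = true  [terminal]
2. n2.live = true  [terminal]
3. n4.hot = 27  [27]
4. n4.live = -4  [-4]
5. n5.pre = false  [false]
6. n7.env = 22  [terminal]
7. n6.ok = 23  [23]
8. n6.env = 18  [18]
9. n6.off = 23  [23]
10. n5.off = true  [S.env > 17]
11. n8.env = 9  [terminal]
12. n4.idx = 29  [A.live * 3 + 41]
13. n4.mk = 9  [e.env]
14. n9.hot = 23  [terminal]
15. n3.ok = 6  [A.mk * -1 + 15]
16. n3.env = -5  [A.mk + c.hot - 37]
17. n3.off = 30  [c.hot + A.idx - 22]
18. n0.ok = -5  [S₁.env]
19. n0.env = 20  [S₁.off - 10]
20. n0.off = -9  [S₁.env + S₁.ok - 10]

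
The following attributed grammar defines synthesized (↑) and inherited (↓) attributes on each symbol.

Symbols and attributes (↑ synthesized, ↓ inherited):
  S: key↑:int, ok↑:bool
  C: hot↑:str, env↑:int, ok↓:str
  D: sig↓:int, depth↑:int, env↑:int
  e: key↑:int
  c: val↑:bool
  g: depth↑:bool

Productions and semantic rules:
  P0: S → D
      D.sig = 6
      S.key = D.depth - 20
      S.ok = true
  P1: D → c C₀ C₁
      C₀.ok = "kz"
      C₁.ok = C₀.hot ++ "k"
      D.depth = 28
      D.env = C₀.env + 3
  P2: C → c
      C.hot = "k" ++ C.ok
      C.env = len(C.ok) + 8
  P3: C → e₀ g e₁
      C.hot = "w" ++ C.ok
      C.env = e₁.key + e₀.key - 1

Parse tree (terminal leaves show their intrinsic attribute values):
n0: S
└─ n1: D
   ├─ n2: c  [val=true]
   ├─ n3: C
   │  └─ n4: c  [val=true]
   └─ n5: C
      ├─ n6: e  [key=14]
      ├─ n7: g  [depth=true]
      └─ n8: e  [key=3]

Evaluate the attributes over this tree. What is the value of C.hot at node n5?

"wkkzk"

1. n1.sig = 6  [6]
2. n2.val = true  [terminal]
3. n3.ok = "kz"  ["kz"]
4. n4.val = true  [terminal]
5. n3.hot = "kkz"  ["k" ++ C.ok]
6. n3.env = 10  [len(C.ok) + 8]
7. n5.ok = "kkzk"  [C₀.hot ++ "k"]
8. n6.key = 14  [terminal]
9. n7.depth = true  [terminal]
10. n8.key = 3  [terminal]
11. n5.hot = "wkkzk"  ["w" ++ C.ok]
12. n5.env = 16  [e₁.key + e₀.key - 1]
13. n1.depth = 28  [28]
14. n1.env = 13  [C₀.env + 3]
15. n0.key = 8  [D.depth - 20]
16. n0.ok = true  [true]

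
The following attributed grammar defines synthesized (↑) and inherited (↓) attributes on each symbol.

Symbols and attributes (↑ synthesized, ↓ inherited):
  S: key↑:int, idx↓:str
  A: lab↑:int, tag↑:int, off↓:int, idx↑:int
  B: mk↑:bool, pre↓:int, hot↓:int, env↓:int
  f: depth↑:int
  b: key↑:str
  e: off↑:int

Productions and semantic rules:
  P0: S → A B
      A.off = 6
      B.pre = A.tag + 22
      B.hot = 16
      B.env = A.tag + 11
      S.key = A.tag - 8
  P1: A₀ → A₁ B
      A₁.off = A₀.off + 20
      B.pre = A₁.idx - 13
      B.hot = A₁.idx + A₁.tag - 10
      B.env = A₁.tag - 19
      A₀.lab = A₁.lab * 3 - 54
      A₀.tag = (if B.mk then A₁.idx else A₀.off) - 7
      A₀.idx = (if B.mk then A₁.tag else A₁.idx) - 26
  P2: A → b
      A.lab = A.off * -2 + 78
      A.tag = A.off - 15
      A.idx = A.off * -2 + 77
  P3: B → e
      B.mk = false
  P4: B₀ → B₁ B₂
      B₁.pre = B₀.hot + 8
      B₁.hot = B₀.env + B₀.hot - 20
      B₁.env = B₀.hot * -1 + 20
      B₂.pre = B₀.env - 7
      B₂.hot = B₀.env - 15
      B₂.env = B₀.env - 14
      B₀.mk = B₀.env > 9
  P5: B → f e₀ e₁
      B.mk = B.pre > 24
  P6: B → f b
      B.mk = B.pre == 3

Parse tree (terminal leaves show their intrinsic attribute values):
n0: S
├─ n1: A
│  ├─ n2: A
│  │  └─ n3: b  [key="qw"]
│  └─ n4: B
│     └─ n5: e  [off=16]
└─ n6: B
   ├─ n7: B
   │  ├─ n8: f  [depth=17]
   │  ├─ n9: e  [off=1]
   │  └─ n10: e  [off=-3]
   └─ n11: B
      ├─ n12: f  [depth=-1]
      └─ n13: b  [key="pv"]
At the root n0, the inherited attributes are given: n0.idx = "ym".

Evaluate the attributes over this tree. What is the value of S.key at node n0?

-9

1. n0.idx = "ym"  [given at root]
2. n1.off = 6  [6]
3. n2.off = 26  [A₀.off + 20]
4. n3.key = "qw"  [terminal]
5. n2.lab = 26  [A.off * -2 + 78]
6. n2.tag = 11  [A.off - 15]
7. n2.idx = 25  [A.off * -2 + 77]
8. n4.pre = 12  [A₁.idx - 13]
9. n4.hot = 26  [A₁.idx + A₁.tag - 10]
10. n4.env = -8  [A₁.tag - 19]
11. n5.off = 16  [terminal]
12. n4.mk = false  [false]
13. n1.lab = 24  [A₁.lab * 3 - 54]
14. n1.tag = -1  [(if B.mk then A₁.idx else A₀.off) - 7]
15. n1.idx = -1  [(if B.mk then A₁.tag else A₁.idx) - 26]
16. n6.pre = 21  [A.tag + 22]
17. n6.hot = 16  [16]
18. n6.env = 10  [A.tag + 11]
19. n7.pre = 24  [B₀.hot + 8]
20. n7.hot = 6  [B₀.env + B₀.hot - 20]
21. n7.env = 4  [B₀.hot * -1 + 20]
22. n8.depth = 17  [terminal]
23. n9.off = 1  [terminal]
24. n10.off = -3  [terminal]
25. n7.mk = false  [B.pre > 24]
26. n11.pre = 3  [B₀.env - 7]
27. n11.hot = -5  [B₀.env - 15]
28. n11.env = -4  [B₀.env - 14]
29. n12.depth = -1  [terminal]
30. n13.key = "pv"  [terminal]
31. n11.mk = true  [B.pre == 3]
32. n6.mk = true  [B₀.env > 9]
33. n0.key = -9  [A.tag - 8]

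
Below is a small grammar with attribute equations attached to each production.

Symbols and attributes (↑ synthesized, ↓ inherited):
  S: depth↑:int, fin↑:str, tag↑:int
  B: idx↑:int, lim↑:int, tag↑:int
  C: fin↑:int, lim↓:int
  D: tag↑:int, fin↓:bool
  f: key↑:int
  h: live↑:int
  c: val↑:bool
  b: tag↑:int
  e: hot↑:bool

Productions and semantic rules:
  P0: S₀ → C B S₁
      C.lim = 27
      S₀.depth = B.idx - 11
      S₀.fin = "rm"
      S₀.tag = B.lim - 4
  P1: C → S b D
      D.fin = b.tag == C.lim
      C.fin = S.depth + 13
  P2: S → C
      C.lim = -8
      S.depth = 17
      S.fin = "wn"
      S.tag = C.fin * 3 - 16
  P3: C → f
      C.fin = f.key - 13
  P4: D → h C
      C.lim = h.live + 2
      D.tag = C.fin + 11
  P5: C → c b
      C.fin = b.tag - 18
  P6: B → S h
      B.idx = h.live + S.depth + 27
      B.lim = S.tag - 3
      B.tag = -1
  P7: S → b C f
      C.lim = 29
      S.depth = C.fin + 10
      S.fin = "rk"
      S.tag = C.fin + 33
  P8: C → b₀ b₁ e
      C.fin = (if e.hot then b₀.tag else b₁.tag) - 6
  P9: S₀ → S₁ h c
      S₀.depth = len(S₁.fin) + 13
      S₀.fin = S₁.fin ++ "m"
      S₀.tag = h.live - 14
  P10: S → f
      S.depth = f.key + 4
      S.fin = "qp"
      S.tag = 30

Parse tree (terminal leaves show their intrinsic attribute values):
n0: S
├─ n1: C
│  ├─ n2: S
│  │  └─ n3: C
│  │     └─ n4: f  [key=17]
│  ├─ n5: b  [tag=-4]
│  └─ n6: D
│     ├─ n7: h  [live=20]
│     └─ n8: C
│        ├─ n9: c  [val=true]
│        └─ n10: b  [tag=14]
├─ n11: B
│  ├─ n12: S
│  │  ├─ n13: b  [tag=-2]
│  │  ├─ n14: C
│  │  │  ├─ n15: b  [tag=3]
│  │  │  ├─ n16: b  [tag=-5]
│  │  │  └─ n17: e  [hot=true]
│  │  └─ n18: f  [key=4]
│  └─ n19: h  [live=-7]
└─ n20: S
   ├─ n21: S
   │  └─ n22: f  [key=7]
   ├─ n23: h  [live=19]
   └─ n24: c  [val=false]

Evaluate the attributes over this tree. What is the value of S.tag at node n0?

1. n1.lim = 27  [27]
2. n3.lim = -8  [-8]
3. n4.key = 17  [terminal]
4. n3.fin = 4  [f.key - 13]
5. n2.depth = 17  [17]
6. n2.fin = "wn"  ["wn"]
7. n2.tag = -4  [C.fin * 3 - 16]
8. n5.tag = -4  [terminal]
9. n6.fin = false  [b.tag == C.lim]
10. n7.live = 20  [terminal]
11. n8.lim = 22  [h.live + 2]
12. n9.val = true  [terminal]
13. n10.tag = 14  [terminal]
14. n8.fin = -4  [b.tag - 18]
15. n6.tag = 7  [C.fin + 11]
16. n1.fin = 30  [S.depth + 13]
17. n13.tag = -2  [terminal]
18. n14.lim = 29  [29]
19. n15.tag = 3  [terminal]
20. n16.tag = -5  [terminal]
21. n17.hot = true  [terminal]
22. n14.fin = -3  [(if e.hot then b₀.tag else b₁.tag) - 6]
23. n18.key = 4  [terminal]
24. n12.depth = 7  [C.fin + 10]
25. n12.fin = "rk"  ["rk"]
26. n12.tag = 30  [C.fin + 33]
27. n19.live = -7  [terminal]
28. n11.idx = 27  [h.live + S.depth + 27]
29. n11.lim = 27  [S.tag - 3]
30. n11.tag = -1  [-1]
31. n22.key = 7  [terminal]
32. n21.depth = 11  [f.key + 4]
33. n21.fin = "qp"  ["qp"]
34. n21.tag = 30  [30]
35. n23.live = 19  [terminal]
36. n24.val = false  [terminal]
37. n20.depth = 15  [len(S₁.fin) + 13]
38. n20.fin = "qpm"  [S₁.fin ++ "m"]
39. n20.tag = 5  [h.live - 14]
40. n0.depth = 16  [B.idx - 11]
41. n0.fin = "rm"  ["rm"]
42. n0.tag = 23  [B.lim - 4]

23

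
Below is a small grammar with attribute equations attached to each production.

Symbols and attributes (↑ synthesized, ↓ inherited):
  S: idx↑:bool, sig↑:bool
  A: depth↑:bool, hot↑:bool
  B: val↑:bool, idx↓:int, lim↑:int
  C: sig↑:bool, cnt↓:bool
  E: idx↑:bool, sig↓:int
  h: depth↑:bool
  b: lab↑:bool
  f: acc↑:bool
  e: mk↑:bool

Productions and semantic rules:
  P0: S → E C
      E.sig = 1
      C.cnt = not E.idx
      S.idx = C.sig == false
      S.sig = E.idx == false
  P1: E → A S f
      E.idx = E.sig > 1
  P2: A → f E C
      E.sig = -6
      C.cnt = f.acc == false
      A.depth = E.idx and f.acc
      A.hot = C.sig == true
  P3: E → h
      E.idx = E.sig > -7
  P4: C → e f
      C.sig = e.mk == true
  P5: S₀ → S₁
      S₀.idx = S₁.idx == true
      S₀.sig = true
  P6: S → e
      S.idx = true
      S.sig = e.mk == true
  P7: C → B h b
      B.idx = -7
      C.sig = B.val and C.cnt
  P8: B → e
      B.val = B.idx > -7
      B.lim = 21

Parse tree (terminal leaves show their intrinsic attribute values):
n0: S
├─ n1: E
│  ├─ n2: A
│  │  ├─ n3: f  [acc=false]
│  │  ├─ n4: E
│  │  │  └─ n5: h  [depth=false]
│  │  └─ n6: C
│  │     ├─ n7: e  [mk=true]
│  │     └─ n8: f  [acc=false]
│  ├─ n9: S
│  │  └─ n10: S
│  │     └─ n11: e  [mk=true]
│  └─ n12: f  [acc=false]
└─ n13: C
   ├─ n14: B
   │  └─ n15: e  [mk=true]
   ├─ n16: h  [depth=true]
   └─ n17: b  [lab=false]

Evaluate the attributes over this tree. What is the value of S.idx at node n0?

true

1. n1.sig = 1  [1]
2. n3.acc = false  [terminal]
3. n4.sig = -6  [-6]
4. n5.depth = false  [terminal]
5. n4.idx = true  [E.sig > -7]
6. n6.cnt = true  [f.acc == false]
7. n7.mk = true  [terminal]
8. n8.acc = false  [terminal]
9. n6.sig = true  [e.mk == true]
10. n2.depth = false  [E.idx and f.acc]
11. n2.hot = true  [C.sig == true]
12. n11.mk = true  [terminal]
13. n10.idx = true  [true]
14. n10.sig = true  [e.mk == true]
15. n9.idx = true  [S₁.idx == true]
16. n9.sig = true  [true]
17. n12.acc = false  [terminal]
18. n1.idx = false  [E.sig > 1]
19. n13.cnt = true  [not E.idx]
20. n14.idx = -7  [-7]
21. n15.mk = true  [terminal]
22. n14.val = false  [B.idx > -7]
23. n14.lim = 21  [21]
24. n16.depth = true  [terminal]
25. n17.lab = false  [terminal]
26. n13.sig = false  [B.val and C.cnt]
27. n0.idx = true  [C.sig == false]
28. n0.sig = true  [E.idx == false]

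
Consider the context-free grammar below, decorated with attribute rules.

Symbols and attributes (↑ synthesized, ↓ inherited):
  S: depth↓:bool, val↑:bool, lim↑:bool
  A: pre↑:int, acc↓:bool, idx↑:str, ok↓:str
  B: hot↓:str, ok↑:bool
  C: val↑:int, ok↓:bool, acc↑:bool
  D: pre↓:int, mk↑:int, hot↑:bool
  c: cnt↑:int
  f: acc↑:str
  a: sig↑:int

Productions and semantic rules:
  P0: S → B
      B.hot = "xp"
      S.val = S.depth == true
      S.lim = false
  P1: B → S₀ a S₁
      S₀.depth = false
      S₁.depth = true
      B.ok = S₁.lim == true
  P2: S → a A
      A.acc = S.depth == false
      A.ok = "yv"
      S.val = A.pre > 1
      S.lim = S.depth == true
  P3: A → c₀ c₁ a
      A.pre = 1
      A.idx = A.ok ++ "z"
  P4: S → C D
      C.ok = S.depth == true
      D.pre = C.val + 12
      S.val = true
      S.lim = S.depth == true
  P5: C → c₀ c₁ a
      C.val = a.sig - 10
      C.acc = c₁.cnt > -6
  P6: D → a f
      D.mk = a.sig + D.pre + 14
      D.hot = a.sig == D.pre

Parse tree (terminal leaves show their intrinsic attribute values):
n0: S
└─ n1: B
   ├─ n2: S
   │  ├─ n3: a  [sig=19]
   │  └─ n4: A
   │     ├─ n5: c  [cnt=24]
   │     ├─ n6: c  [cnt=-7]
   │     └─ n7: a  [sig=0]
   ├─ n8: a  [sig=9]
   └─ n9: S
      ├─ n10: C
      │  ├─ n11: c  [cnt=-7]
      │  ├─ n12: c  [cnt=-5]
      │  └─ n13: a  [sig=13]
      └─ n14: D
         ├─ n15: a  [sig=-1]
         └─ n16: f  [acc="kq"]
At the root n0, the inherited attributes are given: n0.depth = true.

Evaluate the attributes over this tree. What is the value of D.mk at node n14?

28

1. n0.depth = true  [given at root]
2. n1.hot = "xp"  ["xp"]
3. n2.depth = false  [false]
4. n3.sig = 19  [terminal]
5. n4.acc = true  [S.depth == false]
6. n4.ok = "yv"  ["yv"]
7. n5.cnt = 24  [terminal]
8. n6.cnt = -7  [terminal]
9. n7.sig = 0  [terminal]
10. n4.pre = 1  [1]
11. n4.idx = "yvz"  [A.ok ++ "z"]
12. n2.val = false  [A.pre > 1]
13. n2.lim = false  [S.depth == true]
14. n8.sig = 9  [terminal]
15. n9.depth = true  [true]
16. n10.ok = true  [S.depth == true]
17. n11.cnt = -7  [terminal]
18. n12.cnt = -5  [terminal]
19. n13.sig = 13  [terminal]
20. n10.val = 3  [a.sig - 10]
21. n10.acc = true  [c₁.cnt > -6]
22. n14.pre = 15  [C.val + 12]
23. n15.sig = -1  [terminal]
24. n16.acc = "kq"  [terminal]
25. n14.mk = 28  [a.sig + D.pre + 14]
26. n14.hot = false  [a.sig == D.pre]
27. n9.val = true  [true]
28. n9.lim = true  [S.depth == true]
29. n1.ok = true  [S₁.lim == true]
30. n0.val = true  [S.depth == true]
31. n0.lim = false  [false]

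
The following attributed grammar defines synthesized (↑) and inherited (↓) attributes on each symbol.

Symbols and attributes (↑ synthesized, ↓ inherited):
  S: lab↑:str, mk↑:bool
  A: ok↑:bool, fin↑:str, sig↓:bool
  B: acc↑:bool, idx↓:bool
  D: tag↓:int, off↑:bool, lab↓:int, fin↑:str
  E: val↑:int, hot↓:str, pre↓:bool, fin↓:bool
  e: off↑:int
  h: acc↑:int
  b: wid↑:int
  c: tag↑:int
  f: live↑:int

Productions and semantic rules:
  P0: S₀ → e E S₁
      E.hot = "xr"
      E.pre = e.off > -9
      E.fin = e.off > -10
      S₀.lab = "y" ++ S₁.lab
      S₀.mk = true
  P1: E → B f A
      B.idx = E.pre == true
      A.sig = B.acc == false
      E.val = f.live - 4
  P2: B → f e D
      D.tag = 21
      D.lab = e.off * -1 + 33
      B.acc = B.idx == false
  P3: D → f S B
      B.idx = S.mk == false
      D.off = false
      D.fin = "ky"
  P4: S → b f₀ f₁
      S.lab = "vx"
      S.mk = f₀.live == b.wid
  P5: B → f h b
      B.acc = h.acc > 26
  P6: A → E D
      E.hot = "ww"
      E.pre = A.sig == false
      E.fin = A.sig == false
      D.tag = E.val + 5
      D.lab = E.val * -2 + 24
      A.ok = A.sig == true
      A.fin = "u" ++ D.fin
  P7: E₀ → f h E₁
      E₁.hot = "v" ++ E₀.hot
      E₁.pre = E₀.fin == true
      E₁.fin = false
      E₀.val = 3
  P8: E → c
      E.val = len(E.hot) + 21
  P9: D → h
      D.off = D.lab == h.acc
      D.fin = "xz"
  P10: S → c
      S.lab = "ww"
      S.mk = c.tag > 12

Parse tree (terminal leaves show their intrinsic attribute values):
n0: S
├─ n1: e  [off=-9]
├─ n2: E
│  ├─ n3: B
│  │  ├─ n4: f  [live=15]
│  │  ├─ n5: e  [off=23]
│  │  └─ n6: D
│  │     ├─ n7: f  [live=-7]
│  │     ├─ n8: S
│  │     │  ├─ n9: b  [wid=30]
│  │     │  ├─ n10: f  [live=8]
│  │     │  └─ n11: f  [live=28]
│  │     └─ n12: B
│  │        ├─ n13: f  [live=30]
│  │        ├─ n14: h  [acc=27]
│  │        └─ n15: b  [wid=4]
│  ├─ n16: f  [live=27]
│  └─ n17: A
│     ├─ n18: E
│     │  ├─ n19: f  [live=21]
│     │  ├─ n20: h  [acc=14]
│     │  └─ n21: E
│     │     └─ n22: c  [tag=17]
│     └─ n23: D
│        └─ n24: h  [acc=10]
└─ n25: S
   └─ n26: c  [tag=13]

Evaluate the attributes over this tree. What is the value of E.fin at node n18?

1. n1.off = -9  [terminal]
2. n2.hot = "xr"  ["xr"]
3. n2.pre = false  [e.off > -9]
4. n2.fin = true  [e.off > -10]
5. n3.idx = false  [E.pre == true]
6. n4.live = 15  [terminal]
7. n5.off = 23  [terminal]
8. n6.tag = 21  [21]
9. n6.lab = 10  [e.off * -1 + 33]
10. n7.live = -7  [terminal]
11. n9.wid = 30  [terminal]
12. n10.live = 8  [terminal]
13. n11.live = 28  [terminal]
14. n8.lab = "vx"  ["vx"]
15. n8.mk = false  [f₀.live == b.wid]
16. n12.idx = true  [S.mk == false]
17. n13.live = 30  [terminal]
18. n14.acc = 27  [terminal]
19. n15.wid = 4  [terminal]
20. n12.acc = true  [h.acc > 26]
21. n6.off = false  [false]
22. n6.fin = "ky"  ["ky"]
23. n3.acc = true  [B.idx == false]
24. n16.live = 27  [terminal]
25. n17.sig = false  [B.acc == false]
26. n18.hot = "ww"  ["ww"]
27. n18.pre = true  [A.sig == false]
28. n18.fin = true  [A.sig == false]
29. n19.live = 21  [terminal]
30. n20.acc = 14  [terminal]
31. n21.hot = "vww"  ["v" ++ E₀.hot]
32. n21.pre = true  [E₀.fin == true]
33. n21.fin = false  [false]
34. n22.tag = 17  [terminal]
35. n21.val = 24  [len(E.hot) + 21]
36. n18.val = 3  [3]
37. n23.tag = 8  [E.val + 5]
38. n23.lab = 18  [E.val * -2 + 24]
39. n24.acc = 10  [terminal]
40. n23.off = false  [D.lab == h.acc]
41. n23.fin = "xz"  ["xz"]
42. n17.ok = false  [A.sig == true]
43. n17.fin = "uxz"  ["u" ++ D.fin]
44. n2.val = 23  [f.live - 4]
45. n26.tag = 13  [terminal]
46. n25.lab = "ww"  ["ww"]
47. n25.mk = true  [c.tag > 12]
48. n0.lab = "yww"  ["y" ++ S₁.lab]
49. n0.mk = true  [true]

true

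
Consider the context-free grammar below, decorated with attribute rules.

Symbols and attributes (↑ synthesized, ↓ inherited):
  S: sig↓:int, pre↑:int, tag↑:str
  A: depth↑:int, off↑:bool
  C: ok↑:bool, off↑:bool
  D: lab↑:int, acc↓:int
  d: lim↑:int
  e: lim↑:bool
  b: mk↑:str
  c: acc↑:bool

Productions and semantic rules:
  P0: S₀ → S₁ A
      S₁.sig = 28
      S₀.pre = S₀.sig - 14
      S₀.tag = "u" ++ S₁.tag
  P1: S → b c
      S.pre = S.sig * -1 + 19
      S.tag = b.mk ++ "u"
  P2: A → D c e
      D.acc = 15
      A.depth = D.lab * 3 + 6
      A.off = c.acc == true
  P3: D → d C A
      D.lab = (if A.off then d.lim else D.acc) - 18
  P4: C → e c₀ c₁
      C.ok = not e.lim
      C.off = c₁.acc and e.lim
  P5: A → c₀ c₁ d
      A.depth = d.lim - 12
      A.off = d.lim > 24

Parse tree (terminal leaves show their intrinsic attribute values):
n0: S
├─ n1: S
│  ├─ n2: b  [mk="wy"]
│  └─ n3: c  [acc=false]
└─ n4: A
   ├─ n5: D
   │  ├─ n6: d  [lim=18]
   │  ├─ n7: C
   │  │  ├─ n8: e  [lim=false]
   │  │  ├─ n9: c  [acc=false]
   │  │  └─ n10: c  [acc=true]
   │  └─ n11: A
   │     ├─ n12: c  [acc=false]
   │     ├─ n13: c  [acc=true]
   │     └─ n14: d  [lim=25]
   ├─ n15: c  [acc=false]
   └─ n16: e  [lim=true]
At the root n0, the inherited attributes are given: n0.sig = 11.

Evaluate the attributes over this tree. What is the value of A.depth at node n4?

1. n0.sig = 11  [given at root]
2. n1.sig = 28  [28]
3. n2.mk = "wy"  [terminal]
4. n3.acc = false  [terminal]
5. n1.pre = -9  [S.sig * -1 + 19]
6. n1.tag = "wyu"  [b.mk ++ "u"]
7. n5.acc = 15  [15]
8. n6.lim = 18  [terminal]
9. n8.lim = false  [terminal]
10. n9.acc = false  [terminal]
11. n10.acc = true  [terminal]
12. n7.ok = true  [not e.lim]
13. n7.off = false  [c₁.acc and e.lim]
14. n12.acc = false  [terminal]
15. n13.acc = true  [terminal]
16. n14.lim = 25  [terminal]
17. n11.depth = 13  [d.lim - 12]
18. n11.off = true  [d.lim > 24]
19. n5.lab = 0  [(if A.off then d.lim else D.acc) - 18]
20. n15.acc = false  [terminal]
21. n16.lim = true  [terminal]
22. n4.depth = 6  [D.lab * 3 + 6]
23. n4.off = false  [c.acc == true]
24. n0.pre = -3  [S₀.sig - 14]
25. n0.tag = "uwyu"  ["u" ++ S₁.tag]

6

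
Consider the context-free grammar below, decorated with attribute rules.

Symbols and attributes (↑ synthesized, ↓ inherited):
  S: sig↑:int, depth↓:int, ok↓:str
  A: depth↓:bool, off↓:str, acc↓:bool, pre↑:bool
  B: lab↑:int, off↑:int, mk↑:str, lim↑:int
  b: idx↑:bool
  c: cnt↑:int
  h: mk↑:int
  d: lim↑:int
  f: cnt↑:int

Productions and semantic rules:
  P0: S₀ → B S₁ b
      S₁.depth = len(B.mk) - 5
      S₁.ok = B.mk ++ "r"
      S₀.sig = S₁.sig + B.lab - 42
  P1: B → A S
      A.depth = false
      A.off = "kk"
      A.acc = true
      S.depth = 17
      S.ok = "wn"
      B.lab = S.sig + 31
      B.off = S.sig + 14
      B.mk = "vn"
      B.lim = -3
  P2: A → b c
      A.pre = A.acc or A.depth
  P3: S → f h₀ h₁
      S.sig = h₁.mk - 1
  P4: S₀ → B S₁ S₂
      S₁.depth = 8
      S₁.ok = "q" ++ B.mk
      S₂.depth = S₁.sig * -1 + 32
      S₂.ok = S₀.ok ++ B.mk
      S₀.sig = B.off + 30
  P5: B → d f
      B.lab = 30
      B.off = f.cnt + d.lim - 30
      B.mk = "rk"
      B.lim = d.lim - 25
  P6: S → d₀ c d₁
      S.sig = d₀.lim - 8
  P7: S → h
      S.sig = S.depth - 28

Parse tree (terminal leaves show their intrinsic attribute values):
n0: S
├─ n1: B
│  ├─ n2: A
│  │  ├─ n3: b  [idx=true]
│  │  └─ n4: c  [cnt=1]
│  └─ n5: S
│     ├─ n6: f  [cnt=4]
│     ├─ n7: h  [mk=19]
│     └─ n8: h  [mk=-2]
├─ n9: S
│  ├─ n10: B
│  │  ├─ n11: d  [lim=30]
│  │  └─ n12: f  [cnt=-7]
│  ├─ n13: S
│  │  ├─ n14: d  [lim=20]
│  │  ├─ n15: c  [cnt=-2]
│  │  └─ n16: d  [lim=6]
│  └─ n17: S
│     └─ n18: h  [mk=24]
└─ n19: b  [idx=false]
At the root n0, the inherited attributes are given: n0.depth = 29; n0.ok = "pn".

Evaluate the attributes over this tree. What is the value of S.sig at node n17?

1. n0.depth = 29  [given at root]
2. n0.ok = "pn"  [given at root]
3. n2.depth = false  [false]
4. n2.off = "kk"  ["kk"]
5. n2.acc = true  [true]
6. n3.idx = true  [terminal]
7. n4.cnt = 1  [terminal]
8. n2.pre = true  [A.acc or A.depth]
9. n5.depth = 17  [17]
10. n5.ok = "wn"  ["wn"]
11. n6.cnt = 4  [terminal]
12. n7.mk = 19  [terminal]
13. n8.mk = -2  [terminal]
14. n5.sig = -3  [h₁.mk - 1]
15. n1.lab = 28  [S.sig + 31]
16. n1.off = 11  [S.sig + 14]
17. n1.mk = "vn"  ["vn"]
18. n1.lim = -3  [-3]
19. n9.depth = -3  [len(B.mk) - 5]
20. n9.ok = "vnr"  [B.mk ++ "r"]
21. n11.lim = 30  [terminal]
22. n12.cnt = -7  [terminal]
23. n10.lab = 30  [30]
24. n10.off = -7  [f.cnt + d.lim - 30]
25. n10.mk = "rk"  ["rk"]
26. n10.lim = 5  [d.lim - 25]
27. n13.depth = 8  [8]
28. n13.ok = "qrk"  ["q" ++ B.mk]
29. n14.lim = 20  [terminal]
30. n15.cnt = -2  [terminal]
31. n16.lim = 6  [terminal]
32. n13.sig = 12  [d₀.lim - 8]
33. n17.depth = 20  [S₁.sig * -1 + 32]
34. n17.ok = "vnrrk"  [S₀.ok ++ B.mk]
35. n18.mk = 24  [terminal]
36. n17.sig = -8  [S.depth - 28]
37. n9.sig = 23  [B.off + 30]
38. n19.idx = false  [terminal]
39. n0.sig = 9  [S₁.sig + B.lab - 42]

-8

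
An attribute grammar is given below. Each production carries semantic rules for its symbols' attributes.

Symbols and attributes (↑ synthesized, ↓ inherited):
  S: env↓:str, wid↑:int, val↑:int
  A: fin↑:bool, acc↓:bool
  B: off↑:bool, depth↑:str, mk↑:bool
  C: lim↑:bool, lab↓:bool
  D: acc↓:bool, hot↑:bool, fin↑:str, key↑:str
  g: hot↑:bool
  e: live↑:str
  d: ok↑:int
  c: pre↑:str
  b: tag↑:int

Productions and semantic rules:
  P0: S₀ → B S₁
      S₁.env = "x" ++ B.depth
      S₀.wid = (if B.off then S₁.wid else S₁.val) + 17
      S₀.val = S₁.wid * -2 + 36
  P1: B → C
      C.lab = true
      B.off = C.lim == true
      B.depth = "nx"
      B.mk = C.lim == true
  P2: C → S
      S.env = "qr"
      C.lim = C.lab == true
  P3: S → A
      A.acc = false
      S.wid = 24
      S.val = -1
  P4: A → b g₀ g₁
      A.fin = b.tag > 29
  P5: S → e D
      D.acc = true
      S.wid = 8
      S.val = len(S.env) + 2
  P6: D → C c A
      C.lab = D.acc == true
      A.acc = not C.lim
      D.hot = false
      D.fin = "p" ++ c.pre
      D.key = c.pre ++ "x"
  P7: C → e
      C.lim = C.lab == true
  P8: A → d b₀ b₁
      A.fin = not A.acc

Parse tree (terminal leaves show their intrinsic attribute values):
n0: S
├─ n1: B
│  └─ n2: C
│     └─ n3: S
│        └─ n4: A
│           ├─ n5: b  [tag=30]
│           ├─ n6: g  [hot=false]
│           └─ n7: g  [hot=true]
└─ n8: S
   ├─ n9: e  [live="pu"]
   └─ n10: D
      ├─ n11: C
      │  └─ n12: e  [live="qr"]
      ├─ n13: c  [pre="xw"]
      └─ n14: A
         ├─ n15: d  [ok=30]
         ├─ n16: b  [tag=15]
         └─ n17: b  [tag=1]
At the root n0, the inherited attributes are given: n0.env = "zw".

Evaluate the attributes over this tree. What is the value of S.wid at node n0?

1. n0.env = "zw"  [given at root]
2. n2.lab = true  [true]
3. n3.env = "qr"  ["qr"]
4. n4.acc = false  [false]
5. n5.tag = 30  [terminal]
6. n6.hot = false  [terminal]
7. n7.hot = true  [terminal]
8. n4.fin = true  [b.tag > 29]
9. n3.wid = 24  [24]
10. n3.val = -1  [-1]
11. n2.lim = true  [C.lab == true]
12. n1.off = true  [C.lim == true]
13. n1.depth = "nx"  ["nx"]
14. n1.mk = true  [C.lim == true]
15. n8.env = "xnx"  ["x" ++ B.depth]
16. n9.live = "pu"  [terminal]
17. n10.acc = true  [true]
18. n11.lab = true  [D.acc == true]
19. n12.live = "qr"  [terminal]
20. n11.lim = true  [C.lab == true]
21. n13.pre = "xw"  [terminal]
22. n14.acc = false  [not C.lim]
23. n15.ok = 30  [terminal]
24. n16.tag = 15  [terminal]
25. n17.tag = 1  [terminal]
26. n14.fin = true  [not A.acc]
27. n10.hot = false  [false]
28. n10.fin = "pxw"  ["p" ++ c.pre]
29. n10.key = "xwx"  [c.pre ++ "x"]
30. n8.wid = 8  [8]
31. n8.val = 5  [len(S.env) + 2]
32. n0.wid = 25  [(if B.off then S₁.wid else S₁.val) + 17]
33. n0.val = 20  [S₁.wid * -2 + 36]

25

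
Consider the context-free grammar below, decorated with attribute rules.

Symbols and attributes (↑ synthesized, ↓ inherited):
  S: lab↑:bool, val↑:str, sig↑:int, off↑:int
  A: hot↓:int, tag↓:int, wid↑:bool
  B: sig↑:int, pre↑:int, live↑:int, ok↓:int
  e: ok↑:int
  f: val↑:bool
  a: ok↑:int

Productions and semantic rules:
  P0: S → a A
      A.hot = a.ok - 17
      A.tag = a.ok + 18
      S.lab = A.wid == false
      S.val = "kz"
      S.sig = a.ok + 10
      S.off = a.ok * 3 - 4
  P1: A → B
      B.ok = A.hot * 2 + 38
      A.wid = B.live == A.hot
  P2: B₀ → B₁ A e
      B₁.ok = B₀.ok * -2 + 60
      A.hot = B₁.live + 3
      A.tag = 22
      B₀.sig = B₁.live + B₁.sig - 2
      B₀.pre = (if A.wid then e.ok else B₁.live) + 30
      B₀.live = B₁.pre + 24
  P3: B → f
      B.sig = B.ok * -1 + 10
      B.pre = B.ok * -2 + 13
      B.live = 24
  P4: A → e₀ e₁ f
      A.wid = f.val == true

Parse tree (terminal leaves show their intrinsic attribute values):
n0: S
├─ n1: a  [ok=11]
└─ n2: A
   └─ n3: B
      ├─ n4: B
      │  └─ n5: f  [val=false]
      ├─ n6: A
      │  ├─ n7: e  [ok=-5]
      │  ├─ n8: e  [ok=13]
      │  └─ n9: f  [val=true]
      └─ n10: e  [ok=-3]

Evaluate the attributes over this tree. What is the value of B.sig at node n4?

2

1. n1.ok = 11  [terminal]
2. n2.hot = -6  [a.ok - 17]
3. n2.tag = 29  [a.ok + 18]
4. n3.ok = 26  [A.hot * 2 + 38]
5. n4.ok = 8  [B₀.ok * -2 + 60]
6. n5.val = false  [terminal]
7. n4.sig = 2  [B.ok * -1 + 10]
8. n4.pre = -3  [B.ok * -2 + 13]
9. n4.live = 24  [24]
10. n6.hot = 27  [B₁.live + 3]
11. n6.tag = 22  [22]
12. n7.ok = -5  [terminal]
13. n8.ok = 13  [terminal]
14. n9.val = true  [terminal]
15. n6.wid = true  [f.val == true]
16. n10.ok = -3  [terminal]
17. n3.sig = 24  [B₁.live + B₁.sig - 2]
18. n3.pre = 27  [(if A.wid then e.ok else B₁.live) + 30]
19. n3.live = 21  [B₁.pre + 24]
20. n2.wid = false  [B.live == A.hot]
21. n0.lab = true  [A.wid == false]
22. n0.val = "kz"  ["kz"]
23. n0.sig = 21  [a.ok + 10]
24. n0.off = 29  [a.ok * 3 - 4]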